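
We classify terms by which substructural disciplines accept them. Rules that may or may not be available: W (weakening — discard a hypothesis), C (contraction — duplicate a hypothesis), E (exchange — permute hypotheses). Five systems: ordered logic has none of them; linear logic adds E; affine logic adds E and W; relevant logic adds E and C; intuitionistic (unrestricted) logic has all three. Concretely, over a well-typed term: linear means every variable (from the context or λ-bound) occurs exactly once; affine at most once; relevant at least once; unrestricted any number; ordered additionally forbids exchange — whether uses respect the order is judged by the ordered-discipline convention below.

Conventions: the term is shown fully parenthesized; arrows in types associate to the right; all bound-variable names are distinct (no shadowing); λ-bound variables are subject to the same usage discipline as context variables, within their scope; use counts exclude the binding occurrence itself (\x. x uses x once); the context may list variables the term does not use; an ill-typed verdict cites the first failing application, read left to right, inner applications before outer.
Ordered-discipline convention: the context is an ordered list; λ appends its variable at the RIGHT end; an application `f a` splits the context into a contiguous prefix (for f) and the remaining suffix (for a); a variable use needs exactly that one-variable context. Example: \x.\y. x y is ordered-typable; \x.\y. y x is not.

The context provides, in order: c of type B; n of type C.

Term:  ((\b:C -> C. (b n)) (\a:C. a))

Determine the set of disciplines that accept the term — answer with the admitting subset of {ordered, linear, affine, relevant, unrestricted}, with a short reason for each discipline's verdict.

accepted by: affine, unrestricted
variable uses: c=0, n=1, b [bound]=1, a [bound]=1
order of uses: b, n, a
typing: ✓ — C
ordered: ✗ — unused: c — weakening required
linear: ✗ — unused: c — weakening required
affine: ✓ — no duplicate uses among c, n, b, a
relevant: ✗ — unused: c — weakening required
unrestricted: ✓ — typability at C is all that's needed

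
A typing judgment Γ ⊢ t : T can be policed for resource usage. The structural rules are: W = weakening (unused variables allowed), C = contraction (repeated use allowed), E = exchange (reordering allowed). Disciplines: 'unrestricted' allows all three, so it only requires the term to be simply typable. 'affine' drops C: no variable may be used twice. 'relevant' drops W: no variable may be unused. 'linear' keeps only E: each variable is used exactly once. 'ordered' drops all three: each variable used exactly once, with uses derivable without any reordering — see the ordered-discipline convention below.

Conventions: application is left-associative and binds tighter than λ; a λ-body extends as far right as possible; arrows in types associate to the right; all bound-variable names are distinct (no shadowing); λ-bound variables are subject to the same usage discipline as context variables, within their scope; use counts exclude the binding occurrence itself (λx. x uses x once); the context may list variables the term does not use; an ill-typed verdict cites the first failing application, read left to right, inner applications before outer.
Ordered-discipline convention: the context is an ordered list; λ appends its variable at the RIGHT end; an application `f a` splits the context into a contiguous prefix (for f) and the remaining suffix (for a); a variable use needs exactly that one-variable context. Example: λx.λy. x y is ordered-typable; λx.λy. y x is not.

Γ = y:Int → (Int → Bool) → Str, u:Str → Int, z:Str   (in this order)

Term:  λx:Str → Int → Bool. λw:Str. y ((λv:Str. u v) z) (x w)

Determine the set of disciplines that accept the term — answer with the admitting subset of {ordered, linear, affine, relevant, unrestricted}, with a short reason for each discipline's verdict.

admitting disciplines: ordered, linear, affine, relevant, unrestricted
usage: y: 1×, u: 1×, z: 1×, x (λ-bound): 1×, w (λ-bound): 1×, v (λ-bound): 1×
left-to-right use order: y, u, v, z, x, w
typing: well-typed — term : (Str → Int → Bool) → Str → Str
ordered: ✓ — one use each (y, u, z, x, w, v); ordered split holds
linear: ✓ — y, u, z, x, w, v: one use apiece
affine: ✓ — y, u, z, x, w, v: no repeats, contraction unneeded
relevant: ✓ — at least one use each (y, u, z, x, w, v)
unrestricted: ✓ — typability at (Str → Int → Bool) → Str → Str is all that's needed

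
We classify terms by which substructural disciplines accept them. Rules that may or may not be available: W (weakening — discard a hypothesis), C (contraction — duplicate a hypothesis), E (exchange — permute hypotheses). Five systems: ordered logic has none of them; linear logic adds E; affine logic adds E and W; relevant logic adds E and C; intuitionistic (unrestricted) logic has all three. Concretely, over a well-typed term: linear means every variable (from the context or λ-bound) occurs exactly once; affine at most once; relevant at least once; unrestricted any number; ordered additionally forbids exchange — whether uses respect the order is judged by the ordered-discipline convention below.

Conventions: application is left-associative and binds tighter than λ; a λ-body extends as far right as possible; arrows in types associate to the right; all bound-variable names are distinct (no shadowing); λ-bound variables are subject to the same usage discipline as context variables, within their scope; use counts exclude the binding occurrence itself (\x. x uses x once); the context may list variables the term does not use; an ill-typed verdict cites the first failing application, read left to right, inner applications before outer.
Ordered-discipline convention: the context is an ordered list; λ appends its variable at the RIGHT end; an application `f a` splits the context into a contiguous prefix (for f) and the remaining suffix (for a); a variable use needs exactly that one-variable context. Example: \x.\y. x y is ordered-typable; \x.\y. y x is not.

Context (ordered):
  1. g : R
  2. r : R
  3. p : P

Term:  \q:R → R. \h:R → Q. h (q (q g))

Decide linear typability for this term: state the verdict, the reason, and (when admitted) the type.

no — q ×2 used more than once (contraction); needs weakening: r, p unused
variable uses: g: 1×, r: 0×, p: 0×, q (bound): 2×, h (bound): 1×
order of uses: h, q, q, g
typing: ✓ — (R → R) → (R → Q) → Q
all disciplines: ordered ✗, linear ✗, affine ✗, relevant ✗, unrestricted ✓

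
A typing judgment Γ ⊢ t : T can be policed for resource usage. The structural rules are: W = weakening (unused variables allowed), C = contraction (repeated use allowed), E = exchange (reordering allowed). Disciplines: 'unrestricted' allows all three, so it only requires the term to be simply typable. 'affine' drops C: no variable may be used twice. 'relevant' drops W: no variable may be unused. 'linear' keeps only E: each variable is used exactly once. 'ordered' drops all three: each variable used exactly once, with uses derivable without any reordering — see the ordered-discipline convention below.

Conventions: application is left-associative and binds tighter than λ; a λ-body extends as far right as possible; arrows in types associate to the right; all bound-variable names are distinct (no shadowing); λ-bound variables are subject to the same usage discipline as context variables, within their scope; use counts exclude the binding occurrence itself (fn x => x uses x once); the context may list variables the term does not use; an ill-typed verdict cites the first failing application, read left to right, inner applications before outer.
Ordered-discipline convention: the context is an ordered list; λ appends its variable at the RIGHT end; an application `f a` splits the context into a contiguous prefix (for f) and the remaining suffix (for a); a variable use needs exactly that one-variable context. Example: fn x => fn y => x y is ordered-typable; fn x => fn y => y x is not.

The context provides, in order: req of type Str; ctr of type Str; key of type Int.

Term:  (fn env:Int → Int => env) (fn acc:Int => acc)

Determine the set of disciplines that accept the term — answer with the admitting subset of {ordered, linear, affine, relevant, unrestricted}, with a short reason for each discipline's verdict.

admitted in: affine, unrestricted
usage: req: 0×; ctr: 0×; key: 0×; env [bound]: 1×; acc [bound]: 1×
left-to-right use order: env, acc
typing: well-typed at Int → Int
ordered: ✗ — unused: req, ctr, key — weakening required
linear: ✗ — unused: req, ctr, key — weakening required
affine: ✓ — at most one use each (req, ctr, key, env, acc)
relevant: ✗ — unused: req, ctr, key — weakening required
unrestricted: ✓ — well-typed at Int → Int; no restrictions here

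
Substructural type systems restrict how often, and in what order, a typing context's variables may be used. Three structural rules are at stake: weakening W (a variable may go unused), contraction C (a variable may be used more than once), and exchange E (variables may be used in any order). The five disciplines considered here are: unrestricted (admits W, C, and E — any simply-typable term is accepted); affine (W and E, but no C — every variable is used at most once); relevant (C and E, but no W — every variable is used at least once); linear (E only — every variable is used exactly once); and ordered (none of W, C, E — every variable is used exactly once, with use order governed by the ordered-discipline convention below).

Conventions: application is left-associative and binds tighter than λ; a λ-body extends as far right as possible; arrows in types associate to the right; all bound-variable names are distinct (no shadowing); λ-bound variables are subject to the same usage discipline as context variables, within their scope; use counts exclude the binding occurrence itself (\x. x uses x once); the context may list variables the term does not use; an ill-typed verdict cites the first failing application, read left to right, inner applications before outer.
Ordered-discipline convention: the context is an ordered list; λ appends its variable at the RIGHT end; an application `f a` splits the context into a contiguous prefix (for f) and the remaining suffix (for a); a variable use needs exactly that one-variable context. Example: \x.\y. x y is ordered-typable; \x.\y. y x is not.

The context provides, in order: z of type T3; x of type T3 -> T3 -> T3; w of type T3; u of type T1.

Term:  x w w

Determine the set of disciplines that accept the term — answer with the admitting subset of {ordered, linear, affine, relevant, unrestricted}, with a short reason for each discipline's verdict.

accepted by: unrestricted
use counts: z=0; x=1; w=2; u=0
uses in reading order: x, w, w
typing: ✓ — T3
ordered: ✗, repeated use of w ×2; unused: z, u — weakening required
linear: ✗, repeated use of w ×2; unused: z, u — weakening required
affine: ✗, repeated use of w ×2
relevant: ✗, unused: z, u — weakening required
unrestricted: ✓, typability at T3 is all that's needed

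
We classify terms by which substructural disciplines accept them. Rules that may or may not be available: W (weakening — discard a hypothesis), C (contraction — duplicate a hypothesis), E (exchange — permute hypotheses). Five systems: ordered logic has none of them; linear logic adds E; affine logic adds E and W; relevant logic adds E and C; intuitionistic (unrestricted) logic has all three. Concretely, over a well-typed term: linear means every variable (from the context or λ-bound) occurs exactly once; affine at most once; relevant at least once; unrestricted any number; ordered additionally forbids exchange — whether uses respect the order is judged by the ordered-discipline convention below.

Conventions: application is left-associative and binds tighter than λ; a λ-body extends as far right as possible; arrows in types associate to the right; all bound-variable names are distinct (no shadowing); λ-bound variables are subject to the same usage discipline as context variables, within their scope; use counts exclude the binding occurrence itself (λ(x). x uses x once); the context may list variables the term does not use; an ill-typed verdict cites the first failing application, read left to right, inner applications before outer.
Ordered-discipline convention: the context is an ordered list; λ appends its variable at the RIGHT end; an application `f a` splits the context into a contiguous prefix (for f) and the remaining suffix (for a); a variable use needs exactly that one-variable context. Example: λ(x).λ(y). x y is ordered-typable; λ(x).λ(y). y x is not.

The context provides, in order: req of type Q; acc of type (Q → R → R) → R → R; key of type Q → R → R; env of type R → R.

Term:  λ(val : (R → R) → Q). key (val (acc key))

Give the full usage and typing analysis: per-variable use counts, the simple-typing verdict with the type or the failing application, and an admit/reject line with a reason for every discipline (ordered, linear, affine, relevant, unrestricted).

counts: req: 0×; acc: 1×; key: 2×; env: 0×; val (bound): 1×
left-to-right use order: key, val, acc, key
typing: well-typed — term : ((R → R) → Q) → R → R
ordered ✗ (needs contraction — key ×2; needs weakening: req, env unused)
linear ✗ (needs contraction — key ×2; needs weakening: req, env unused)
affine ✗ (needs contraction — key ×2)
relevant ✗ (needs weakening: req, env unused)
unrestricted ✓ (typability at ((R → R) → Q) → R → R is all that's needed)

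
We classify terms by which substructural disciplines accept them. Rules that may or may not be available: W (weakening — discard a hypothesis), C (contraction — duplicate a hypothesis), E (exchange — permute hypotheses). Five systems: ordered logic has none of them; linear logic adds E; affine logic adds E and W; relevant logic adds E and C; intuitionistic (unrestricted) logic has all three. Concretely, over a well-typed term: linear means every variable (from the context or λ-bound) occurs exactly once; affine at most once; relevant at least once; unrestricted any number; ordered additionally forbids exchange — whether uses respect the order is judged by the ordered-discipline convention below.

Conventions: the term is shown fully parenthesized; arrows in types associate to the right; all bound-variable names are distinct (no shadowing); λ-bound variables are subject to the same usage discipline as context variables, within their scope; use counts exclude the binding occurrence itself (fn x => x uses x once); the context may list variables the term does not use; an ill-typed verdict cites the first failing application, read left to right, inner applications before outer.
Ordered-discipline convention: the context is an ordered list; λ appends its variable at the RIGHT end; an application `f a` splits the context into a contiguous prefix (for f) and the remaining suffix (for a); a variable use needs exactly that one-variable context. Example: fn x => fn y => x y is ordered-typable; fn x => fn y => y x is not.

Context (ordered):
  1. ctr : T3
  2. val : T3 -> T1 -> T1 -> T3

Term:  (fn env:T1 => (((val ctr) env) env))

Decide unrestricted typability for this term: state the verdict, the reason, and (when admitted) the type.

yes — simply typable at T1 -> T3; W, C, E all held; term : T1 -> T3
variable uses: ctr: 1×, val: 1×, env (bound): 2×
use order (left to right): val, ctr, env, env
typing: the term checks, with type T1 -> T3
summary: ordered ✗ | linear ✗ | affine ✗ | relevant ✓ | unrestricted ✓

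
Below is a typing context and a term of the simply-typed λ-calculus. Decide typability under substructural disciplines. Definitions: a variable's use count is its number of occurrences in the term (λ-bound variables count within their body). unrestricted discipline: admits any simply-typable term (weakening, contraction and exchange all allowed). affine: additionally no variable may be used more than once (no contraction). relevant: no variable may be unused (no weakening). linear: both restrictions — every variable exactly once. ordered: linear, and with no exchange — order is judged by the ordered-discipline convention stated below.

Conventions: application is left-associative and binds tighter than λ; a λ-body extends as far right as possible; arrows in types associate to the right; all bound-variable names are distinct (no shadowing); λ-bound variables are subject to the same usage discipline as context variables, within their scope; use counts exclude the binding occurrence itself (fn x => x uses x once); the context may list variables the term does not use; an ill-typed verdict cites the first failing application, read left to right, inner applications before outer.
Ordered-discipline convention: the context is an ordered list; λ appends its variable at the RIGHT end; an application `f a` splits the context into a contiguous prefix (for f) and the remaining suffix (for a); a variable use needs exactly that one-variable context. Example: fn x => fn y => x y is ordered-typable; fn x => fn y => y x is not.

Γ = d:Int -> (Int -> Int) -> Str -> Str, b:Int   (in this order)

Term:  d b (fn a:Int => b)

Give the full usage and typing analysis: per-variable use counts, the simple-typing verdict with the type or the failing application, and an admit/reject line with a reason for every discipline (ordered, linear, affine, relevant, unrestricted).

counts: d: 1; b: 2; a (bound): 0
order of uses: d, b, b
typing: ✓ — Str -> Str
ordered ✗ (uses contraction: b ×2; a left unused)
linear ✗ (uses contraction: b ×2; a left unused)
affine ✗ (uses contraction: b ×2)
relevant ✗ (a left unused)
unrestricted ✓ (simply typable at Str -> Str; W, C, E all held)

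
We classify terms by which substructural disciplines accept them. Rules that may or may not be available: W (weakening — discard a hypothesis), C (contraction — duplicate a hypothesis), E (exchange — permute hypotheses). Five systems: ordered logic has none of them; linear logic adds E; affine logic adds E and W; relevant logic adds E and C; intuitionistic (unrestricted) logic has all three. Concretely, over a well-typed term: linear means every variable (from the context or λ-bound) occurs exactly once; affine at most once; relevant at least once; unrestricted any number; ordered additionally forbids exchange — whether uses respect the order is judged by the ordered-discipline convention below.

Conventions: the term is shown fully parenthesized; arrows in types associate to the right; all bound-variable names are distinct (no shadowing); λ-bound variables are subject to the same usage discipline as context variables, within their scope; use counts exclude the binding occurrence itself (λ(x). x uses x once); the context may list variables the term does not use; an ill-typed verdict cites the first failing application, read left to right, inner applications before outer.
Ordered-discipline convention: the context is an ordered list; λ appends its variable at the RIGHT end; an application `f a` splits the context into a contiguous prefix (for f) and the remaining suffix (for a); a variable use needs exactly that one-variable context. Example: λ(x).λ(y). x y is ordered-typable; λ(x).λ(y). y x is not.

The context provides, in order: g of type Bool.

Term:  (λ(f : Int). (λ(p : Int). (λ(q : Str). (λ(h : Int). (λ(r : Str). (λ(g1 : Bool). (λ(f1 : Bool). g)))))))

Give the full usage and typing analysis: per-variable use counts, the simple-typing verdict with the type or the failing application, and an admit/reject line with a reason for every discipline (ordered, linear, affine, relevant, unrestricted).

counts: g: 1×, f (λ-bound): 0×, p (λ-bound): 0×, q (λ-bound): 0×, h (λ-bound): 0×, r (λ-bound): 0×, g1 (λ-bound): 0×, f1 (λ-bound): 0×
use order (left to right): g
typing: well-typed — term : Int → Int → Str → Int → Str → Bool → Bool → Bool
ordered ✗ (needs weakening: f, p, q, h, r, g1, f1 unused)
linear ✗ (needs weakening: f, p, q, h, r, g1, f1 unused)
affine ✓ (at most one use each (g, f, p, q, h, r, g1, f1))
relevant ✗ (needs weakening: f, p, q, h, r, g1, f1 unused)
unrestricted ✓ (well-typed at Int → Int → Str → Int → Str → Bool → Bool → Bool; no restrictions here)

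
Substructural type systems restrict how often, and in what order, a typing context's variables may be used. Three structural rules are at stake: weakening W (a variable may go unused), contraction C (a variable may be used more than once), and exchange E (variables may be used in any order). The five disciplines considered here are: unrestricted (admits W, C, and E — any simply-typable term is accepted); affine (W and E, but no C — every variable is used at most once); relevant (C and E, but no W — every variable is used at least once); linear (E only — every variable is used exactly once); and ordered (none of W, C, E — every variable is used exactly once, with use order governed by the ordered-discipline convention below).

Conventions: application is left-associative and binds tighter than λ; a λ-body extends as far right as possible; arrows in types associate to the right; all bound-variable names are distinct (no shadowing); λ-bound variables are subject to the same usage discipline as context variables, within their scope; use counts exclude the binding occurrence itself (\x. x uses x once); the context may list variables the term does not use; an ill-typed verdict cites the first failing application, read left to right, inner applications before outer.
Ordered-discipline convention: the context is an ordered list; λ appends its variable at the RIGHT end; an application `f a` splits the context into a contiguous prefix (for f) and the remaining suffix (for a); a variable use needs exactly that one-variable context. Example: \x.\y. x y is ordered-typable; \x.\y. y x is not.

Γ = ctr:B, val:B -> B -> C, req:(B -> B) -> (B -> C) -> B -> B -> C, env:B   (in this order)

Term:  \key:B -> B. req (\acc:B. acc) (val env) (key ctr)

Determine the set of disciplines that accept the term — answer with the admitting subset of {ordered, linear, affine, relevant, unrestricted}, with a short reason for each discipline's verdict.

accepted by: linear, affine, relevant, unrestricted
usage: ctr=1; val=1; req=1; env=1; key (λ-bound)=1; acc (λ-bound)=1
uses in reading order: req, acc, val, env, key, ctr
typing: well-typed at (B -> B) -> B -> C
ordered: ✗ — no ordered split (uses run req, acc, val, env, key, ctr)
linear: ✓ — single use per variable (ctr, val, req, env, key, acc)
affine: ✓ — at most one use each (ctr, val, req, env, key, acc)
relevant: ✓ — none of ctr, val, req, env, key, acc goes unused
unrestricted: ✓ — type-checks ((B -> B) -> B -> C) and nothing is barred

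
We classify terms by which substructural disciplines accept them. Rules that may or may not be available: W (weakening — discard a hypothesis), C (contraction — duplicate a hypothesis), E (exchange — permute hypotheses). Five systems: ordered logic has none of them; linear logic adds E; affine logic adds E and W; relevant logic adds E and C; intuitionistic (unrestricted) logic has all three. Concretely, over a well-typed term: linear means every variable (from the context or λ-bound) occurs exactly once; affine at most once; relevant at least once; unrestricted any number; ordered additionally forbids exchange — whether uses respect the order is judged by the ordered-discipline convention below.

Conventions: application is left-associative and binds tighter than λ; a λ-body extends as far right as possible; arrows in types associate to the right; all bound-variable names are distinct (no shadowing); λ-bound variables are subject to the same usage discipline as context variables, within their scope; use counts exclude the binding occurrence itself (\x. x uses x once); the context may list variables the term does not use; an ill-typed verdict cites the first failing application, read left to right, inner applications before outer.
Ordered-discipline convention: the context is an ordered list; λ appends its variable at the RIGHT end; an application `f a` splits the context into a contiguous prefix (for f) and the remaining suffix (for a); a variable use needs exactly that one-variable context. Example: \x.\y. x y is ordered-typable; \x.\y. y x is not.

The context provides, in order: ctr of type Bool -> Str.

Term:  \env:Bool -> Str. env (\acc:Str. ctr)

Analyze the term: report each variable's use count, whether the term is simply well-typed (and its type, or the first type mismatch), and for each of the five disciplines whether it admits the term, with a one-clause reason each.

usage: ctr: 1, env (bound): 1, acc (bound): 0
left-to-right use order: env, ctr
typing: ill-typed: an argument Str -> Bool -> Str mismatches the expected Bool
ordered: ✗, not simply typable
linear: ✗, fails simple typing
affine: ✗, a type mismatch blocks all five
relevant: ✗, the type mismatch rejects it
unrestricted: ✗, not simply typable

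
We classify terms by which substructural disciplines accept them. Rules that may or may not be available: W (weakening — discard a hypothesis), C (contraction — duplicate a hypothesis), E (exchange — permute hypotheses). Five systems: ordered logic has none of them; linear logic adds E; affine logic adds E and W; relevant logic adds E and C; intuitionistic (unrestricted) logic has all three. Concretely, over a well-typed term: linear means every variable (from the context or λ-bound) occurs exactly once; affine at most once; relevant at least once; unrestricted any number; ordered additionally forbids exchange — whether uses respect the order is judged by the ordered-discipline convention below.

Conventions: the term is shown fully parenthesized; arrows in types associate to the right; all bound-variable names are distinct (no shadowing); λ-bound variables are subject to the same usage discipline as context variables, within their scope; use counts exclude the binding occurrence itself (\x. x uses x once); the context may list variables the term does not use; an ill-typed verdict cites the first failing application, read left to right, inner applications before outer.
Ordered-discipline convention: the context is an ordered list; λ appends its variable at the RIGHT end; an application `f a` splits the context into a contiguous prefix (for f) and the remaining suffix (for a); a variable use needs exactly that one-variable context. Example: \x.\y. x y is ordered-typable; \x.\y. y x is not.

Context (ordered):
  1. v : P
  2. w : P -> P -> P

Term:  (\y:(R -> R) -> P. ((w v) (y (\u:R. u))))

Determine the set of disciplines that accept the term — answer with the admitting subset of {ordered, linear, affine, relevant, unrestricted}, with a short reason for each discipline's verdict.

admitting disciplines: linear, affine, relevant, unrestricted
variable uses: v: 1×, w: 1×, y (λ-bound): 1×, u (λ-bound): 1×
uses in reading order: w, v, y, u
typing: ✓ — ((R -> R) -> P) -> P
ordered: ✗ — no ordered split (uses run w, v, y, u)
linear: ✓ — v, w, y, u: one use apiece
affine: ✓ — no duplicate uses among v, w, y, u
relevant: ✓ — v, w, y, u: all used, weakening unneeded
unrestricted: ✓ — simply typable at ((R -> R) -> P) -> P; W, C, E all held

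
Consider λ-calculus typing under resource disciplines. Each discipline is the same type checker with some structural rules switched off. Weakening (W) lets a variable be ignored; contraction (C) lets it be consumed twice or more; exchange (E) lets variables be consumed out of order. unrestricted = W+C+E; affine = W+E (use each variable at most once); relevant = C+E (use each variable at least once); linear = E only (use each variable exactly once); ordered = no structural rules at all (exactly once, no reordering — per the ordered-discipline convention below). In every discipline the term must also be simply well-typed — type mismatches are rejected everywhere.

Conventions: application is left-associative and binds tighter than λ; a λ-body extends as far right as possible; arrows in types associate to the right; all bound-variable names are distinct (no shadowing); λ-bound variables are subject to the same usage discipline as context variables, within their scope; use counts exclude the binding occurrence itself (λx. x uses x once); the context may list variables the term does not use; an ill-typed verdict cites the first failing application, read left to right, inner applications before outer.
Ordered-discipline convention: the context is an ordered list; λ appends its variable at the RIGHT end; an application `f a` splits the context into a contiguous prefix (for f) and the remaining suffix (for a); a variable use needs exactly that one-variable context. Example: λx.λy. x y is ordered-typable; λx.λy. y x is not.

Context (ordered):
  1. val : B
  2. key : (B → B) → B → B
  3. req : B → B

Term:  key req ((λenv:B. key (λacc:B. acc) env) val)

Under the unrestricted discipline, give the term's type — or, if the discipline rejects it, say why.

term : B
counts: val: 1×, key: 2×, req: 1×, env (bound): 1×, acc (bound): 1×
uses in reading order: key, req, key, acc, env, val
typing: well-typed at B
per-discipline verdicts: ordered ✗, linear ✗, affine ✗, relevant ✓, unrestricted ✓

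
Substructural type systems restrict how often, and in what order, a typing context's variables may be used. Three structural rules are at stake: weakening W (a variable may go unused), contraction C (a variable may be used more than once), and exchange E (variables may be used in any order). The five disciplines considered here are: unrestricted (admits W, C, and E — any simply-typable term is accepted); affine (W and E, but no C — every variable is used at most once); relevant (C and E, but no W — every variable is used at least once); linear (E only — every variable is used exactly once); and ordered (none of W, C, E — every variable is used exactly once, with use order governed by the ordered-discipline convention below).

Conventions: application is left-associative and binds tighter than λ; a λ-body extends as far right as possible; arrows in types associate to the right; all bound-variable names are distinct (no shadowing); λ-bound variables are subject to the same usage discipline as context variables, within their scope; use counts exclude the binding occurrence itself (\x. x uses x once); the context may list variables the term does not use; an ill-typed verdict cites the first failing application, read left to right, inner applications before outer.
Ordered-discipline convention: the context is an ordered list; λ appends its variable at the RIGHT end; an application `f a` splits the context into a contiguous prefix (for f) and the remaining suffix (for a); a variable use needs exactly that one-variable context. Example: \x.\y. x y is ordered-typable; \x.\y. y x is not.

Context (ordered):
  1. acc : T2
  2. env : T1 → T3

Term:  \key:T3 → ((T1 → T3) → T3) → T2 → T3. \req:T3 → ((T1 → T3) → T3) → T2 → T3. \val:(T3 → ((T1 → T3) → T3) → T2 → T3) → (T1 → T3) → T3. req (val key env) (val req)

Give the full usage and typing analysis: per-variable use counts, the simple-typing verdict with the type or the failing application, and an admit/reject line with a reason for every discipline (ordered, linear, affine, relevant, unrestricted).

usage: acc: 0×, env: 1×, key [bound]: 1×, req [bound]: 2×, val [bound]: 2×
left-to-right use order: req, val, key, env, val, req
typing: well-typed — term : (T3 → ((T1 → T3) → T3) → T2 → T3) → (T3 → ((T1 → T3) → T3) → T2 → T3) → ((T3 → ((T1 → T3) → T3) → T2 → T3) → (T1 → T3) → T3) → T2 → T3
ordered: ✗ — repeated use of req ×2, val ×2; needs weakening: acc unused
linear: ✗ — repeated use of req ×2, val ×2; needs weakening: acc unused
affine: ✗ — repeated use of req ×2, val ×2
relevant: ✗ — needs weakening: acc unused
unrestricted: ✓ — type-checks ((T3 → ((T1 → T3) → T3) → T2 → T3) → (T3 → ((T1 → T3) → T3) → T2 → T3) → ((T3 → ((T1 → T3) → T3) → T2 → T3) → (T1 → T3) → T3) → T2 → T3) and nothing is barred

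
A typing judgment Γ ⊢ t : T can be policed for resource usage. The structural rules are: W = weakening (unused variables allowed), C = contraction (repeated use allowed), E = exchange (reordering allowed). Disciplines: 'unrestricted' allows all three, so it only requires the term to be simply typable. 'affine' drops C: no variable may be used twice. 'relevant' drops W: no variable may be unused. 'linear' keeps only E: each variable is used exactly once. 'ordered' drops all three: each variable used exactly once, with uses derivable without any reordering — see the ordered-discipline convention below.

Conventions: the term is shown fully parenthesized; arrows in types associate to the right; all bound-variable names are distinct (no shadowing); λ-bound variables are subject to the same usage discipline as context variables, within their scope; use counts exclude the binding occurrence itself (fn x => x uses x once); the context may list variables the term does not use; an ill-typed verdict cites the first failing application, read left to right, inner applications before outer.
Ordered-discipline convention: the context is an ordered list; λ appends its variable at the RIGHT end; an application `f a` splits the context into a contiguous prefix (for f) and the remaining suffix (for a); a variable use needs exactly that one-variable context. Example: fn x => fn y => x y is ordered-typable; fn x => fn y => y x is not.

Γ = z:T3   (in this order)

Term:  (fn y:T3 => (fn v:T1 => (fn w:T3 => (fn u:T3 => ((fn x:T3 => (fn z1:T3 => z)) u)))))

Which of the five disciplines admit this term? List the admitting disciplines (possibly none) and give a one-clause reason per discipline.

admitting disciplines: affine, unrestricted
variable uses: z: 1; y (bound): 0; v (bound): 0; w (bound): 0; u (bound): 1; x (bound): 0; z1 (bound): 0
use order (left to right): z, u
typing: well-typed — term : T3 -> T1 -> T3 -> T3 -> T3 -> T3
ordered: ✗, unused: y, v, w, x, z1 — weakening required
linear: ✗, unused: y, v, w, x, z1 — weakening required
affine: ✓, at most one use each (z, y, v, w, u, x, z1)
relevant: ✗, unused: y, v, w, x, z1 — weakening required
unrestricted: ✓, well-typed at T3 -> T1 -> T3 -> T3 -> T3 -> T3; no restrictions here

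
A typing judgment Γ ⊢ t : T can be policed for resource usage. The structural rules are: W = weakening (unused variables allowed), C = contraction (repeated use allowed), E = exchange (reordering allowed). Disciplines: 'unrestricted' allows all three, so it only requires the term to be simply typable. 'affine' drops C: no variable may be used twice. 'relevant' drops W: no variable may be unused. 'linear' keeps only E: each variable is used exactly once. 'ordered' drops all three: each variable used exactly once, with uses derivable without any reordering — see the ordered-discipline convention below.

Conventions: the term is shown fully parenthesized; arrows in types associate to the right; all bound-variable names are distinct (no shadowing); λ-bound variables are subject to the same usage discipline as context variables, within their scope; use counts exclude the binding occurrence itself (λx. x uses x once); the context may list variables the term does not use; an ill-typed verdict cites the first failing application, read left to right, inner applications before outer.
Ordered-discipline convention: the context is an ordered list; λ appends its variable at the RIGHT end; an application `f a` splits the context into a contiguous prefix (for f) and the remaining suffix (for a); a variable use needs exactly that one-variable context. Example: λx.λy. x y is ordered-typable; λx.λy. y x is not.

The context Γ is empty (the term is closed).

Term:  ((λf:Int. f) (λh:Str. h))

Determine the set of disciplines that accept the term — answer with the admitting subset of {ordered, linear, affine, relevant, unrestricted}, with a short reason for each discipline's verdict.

accepted by: none
use counts: f (λ-bound) ×1; h (λ-bound) ×1
use order (left to right): f, h
typing: ill-typed: an application expects Int but receives Str → Str
ordered: ✗, a type mismatch blocks all five
linear: ✗, the type mismatch rejects it
affine: ✗, not simply typable
relevant: ✗, fails simple typing
unrestricted: ✗, a type mismatch blocks all five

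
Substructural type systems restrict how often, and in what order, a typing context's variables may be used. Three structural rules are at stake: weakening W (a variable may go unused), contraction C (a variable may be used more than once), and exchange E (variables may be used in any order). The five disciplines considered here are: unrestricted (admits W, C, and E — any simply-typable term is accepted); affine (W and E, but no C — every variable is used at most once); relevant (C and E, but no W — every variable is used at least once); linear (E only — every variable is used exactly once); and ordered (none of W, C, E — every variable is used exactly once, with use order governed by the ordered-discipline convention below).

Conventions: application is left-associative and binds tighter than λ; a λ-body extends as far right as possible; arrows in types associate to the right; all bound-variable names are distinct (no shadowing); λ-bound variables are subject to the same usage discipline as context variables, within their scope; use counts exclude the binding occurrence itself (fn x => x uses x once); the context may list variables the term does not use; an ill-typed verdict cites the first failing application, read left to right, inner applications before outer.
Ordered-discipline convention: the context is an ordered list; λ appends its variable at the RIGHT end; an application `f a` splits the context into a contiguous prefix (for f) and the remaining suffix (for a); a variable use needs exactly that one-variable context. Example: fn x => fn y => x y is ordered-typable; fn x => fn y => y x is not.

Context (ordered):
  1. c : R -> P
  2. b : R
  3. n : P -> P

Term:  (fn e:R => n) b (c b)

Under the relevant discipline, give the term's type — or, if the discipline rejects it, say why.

not well-typed under relevant — unused: e — weakening required
counts: c: 1×, b: 2×, n: 1×, e (bound): 0×
left-to-right use order: n, b, c, b
typing: well-typed at P
all disciplines: ordered ✗, linear ✗, affine ✗, relevant ✗, unrestricted ✓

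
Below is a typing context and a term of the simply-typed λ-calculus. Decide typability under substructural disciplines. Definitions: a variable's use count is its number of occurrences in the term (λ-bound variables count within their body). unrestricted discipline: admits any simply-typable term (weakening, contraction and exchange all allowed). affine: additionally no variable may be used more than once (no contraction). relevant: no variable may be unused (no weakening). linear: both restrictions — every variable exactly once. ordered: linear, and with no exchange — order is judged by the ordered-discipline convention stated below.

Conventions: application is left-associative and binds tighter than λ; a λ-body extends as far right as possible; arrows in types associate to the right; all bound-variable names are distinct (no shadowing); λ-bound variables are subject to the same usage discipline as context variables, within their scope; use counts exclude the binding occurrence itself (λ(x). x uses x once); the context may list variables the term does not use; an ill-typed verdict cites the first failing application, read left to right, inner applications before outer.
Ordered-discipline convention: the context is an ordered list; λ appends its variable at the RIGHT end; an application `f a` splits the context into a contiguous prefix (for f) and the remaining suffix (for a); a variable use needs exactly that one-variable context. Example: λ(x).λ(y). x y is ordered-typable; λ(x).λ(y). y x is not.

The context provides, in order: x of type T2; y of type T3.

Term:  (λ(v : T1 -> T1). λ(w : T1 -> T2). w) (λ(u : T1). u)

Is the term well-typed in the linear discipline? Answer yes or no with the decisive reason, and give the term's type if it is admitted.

no — x, y, v never used (weakening)
use counts: x: 0, y: 0, v [bound]: 0, w [bound]: 1, u [bound]: 1
uses in reading order: w, u
typing: well-typed — term : (T1 -> T2) -> T1 -> T2
summary: ordered ✗ | linear ✗ | affine ✓ | relevant ✗ | unrestricted ✓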